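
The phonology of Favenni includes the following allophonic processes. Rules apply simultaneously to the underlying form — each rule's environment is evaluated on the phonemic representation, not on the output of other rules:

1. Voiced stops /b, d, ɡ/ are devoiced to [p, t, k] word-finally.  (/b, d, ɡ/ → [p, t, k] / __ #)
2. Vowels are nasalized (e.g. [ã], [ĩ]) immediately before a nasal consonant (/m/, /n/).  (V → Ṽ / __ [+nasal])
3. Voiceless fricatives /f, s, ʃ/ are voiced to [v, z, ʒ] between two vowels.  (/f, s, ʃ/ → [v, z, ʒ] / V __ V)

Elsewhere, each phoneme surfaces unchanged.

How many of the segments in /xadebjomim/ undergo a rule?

Segments that undergo a rule: /o/ → [õ] (rule 2); /i/ → [ĩ] (rule 2).
All other segments surface unchanged.

2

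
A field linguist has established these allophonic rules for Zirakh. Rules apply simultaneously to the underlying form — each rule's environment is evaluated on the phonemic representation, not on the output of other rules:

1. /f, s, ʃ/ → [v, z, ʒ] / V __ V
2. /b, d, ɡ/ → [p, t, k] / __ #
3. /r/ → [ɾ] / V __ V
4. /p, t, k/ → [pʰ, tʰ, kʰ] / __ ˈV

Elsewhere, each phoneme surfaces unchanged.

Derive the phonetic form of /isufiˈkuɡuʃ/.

[izuviˈkʰuɡuʃ]

/i/ (word-initial): no rule targets it → [i].
/s/ (between /i/ and /u/) occurs between two vowels → [z] by rule 1.
/u/ (between /s/ and /f/): no rule targets it → [u].
/f/ meets the environment for rule 1 (between two vowels) → [v].
/i/ (between /f/ and /k/): no rule targets it → [i].
/k/ (between /i/ and /u/) occurs immediately before a stressed vowel → [kʰ] by rule 4.
/u/ (between /k/ and /ɡ/) is unaffected → [u].
/ɡ/ (between /u/ and /u/) fails the environment for rule 2, so it stays [ɡ].
/u/ stays [u].
/ʃ/ (word-final) is in the target of rule 1 but the environment (between two vowels) is not met → [ʃ].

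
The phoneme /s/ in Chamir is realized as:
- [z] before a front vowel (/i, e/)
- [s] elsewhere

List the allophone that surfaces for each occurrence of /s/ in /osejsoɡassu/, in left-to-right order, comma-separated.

Occurrence 1 (position 2): before a front vowel (/i, e/) → [z].
Occurrence 2 (position 5): no conditioning environment matches → elsewhere allophone [s].
Occurrence 3 (position 9): no conditioning environment matches → elsewhere allophone [s].
Occurrence 4 (position 10): no conditioning environment matches → elsewhere allophone [s].

[z], [s], [s], [s]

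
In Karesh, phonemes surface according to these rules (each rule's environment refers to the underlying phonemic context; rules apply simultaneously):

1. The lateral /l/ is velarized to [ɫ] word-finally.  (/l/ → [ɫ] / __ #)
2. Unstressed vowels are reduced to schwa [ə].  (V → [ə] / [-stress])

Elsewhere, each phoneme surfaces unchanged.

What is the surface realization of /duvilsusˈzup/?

/d/ (word-initial): no rule targets it → [d].
/u/ — between /d/ and /v/, in an unstressed syllable — surfaces as [ə] (rule 2).
/v/ (between /u/ and /i/) is unaffected → [v].
/i/ — between /v/ and /l/, in an unstressed syllable — surfaces as [ə] (rule 2).
/l/ (between /i/ and /s/) fails the environment for rule 1, so it stays [l].
/s/ stays [s].
/u/ (between /s/ and /s/) occurs in an unstressed syllable → [ə] by rule 2.
/s/ (between /u/ and /z/) is unaffected → [s].
/z/ (between /s/ and /u/): no rule targets it → [z].
/u/ (between /z/ and /p/) is in the target of rule 2 but the environment (in an unstressed syllable) is not met → [u].
/p/ stays [p].

[dəvəlsəsˈzup]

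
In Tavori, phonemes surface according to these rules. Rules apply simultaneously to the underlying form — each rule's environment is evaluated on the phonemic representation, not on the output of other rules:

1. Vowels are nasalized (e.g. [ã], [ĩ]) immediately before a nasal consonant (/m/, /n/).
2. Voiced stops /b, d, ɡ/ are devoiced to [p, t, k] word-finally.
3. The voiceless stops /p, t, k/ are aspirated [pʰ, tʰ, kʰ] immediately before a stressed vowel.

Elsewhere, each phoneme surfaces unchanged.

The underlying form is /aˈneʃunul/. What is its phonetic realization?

[ãˈneʃũnul]

/a/ meets the environment for rule 1 (before a nasal consonant) → [ã].
/n/ (between /a/ and /e/): no rule targets it → [n].
/e/ (between /n/ and /ʃ/) fails the environment for rule 1, so it stays [e].
/ʃ/ — not in any rule's target class → [ʃ].
/u/ — between /ʃ/ and /n/, before a nasal consonant — surfaces as [ũ] (rule 1).
/n/ — not in any rule's target class → [n].
/u/ (between /n/ and /l/) fails the environment for rule 1, so it stays [u].
/l/ (word-final): no rule targets it → [l].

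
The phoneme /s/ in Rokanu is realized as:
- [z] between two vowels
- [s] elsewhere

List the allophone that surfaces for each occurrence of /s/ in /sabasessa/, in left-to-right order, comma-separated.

[s], [z], [s], [s]

Occurrence 1 (position 1): no conditioning environment matches → elsewhere allophone [s].
Occurrence 2 (position 5): between two vowels → [z].
Occurrence 3 (position 7): no conditioning environment matches → elsewhere allophone [s].
Occurrence 4 (position 8): no conditioning environment matches → elsewhere allophone [s].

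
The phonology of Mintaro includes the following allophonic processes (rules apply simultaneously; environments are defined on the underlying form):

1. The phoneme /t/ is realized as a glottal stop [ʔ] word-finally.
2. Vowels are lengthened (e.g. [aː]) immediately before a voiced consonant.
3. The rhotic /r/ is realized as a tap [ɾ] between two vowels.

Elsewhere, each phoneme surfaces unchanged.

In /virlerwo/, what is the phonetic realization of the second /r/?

[r]

/r/ — between /e/ and /w/; rule 3 does not apply here → [r].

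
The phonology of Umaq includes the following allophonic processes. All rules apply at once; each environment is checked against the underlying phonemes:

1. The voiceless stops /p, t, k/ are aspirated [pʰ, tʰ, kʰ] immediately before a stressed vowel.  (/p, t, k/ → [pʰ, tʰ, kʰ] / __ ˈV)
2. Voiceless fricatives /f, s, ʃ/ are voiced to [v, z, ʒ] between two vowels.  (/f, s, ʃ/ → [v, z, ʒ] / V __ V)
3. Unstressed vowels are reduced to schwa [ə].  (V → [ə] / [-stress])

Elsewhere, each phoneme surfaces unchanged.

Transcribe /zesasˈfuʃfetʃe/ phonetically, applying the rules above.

[zəzəsˈfuʃfətʃə]

/z/ — not in any rule's target class → [z].
/e/ — between /z/ and /s/, in an unstressed syllable — surfaces as [ə] (rule 3).
/s/ (between /e/ and /a/): between two vowels, so rule 2 applies → [z].
/a/ (between /s/ and /s/): in an unstressed syllable, so rule 3 applies → [ə].
/s/ — between /a/ and /f/; rule 2 does not apply here → [s].
/f/ (between /s/ and /u/) fails the environment for rule 2, so it stays [f].
/u/ — between /f/ and /ʃ/; rule 3 does not apply here → [u].
/ʃ/ — between /u/ and /f/; rule 2 does not apply here → [ʃ].
/f/ (between /ʃ/ and /e/): rule 2 targets it, but not between two vowels → unchanged [f].
/e/ meets the environment for rule 3 (in an unstressed syllable) → [ə].
/t/ (between /e/ and /ʃ/) is in the target of rule 1 but the environment (immediately before a stressed vowel) is not met → [t].
/ʃ/ (between /t/ and /e/) fails the environment for rule 2, so it stays [ʃ].
/e/ meets the environment for rule 3 (in an unstressed syllable) → [ə].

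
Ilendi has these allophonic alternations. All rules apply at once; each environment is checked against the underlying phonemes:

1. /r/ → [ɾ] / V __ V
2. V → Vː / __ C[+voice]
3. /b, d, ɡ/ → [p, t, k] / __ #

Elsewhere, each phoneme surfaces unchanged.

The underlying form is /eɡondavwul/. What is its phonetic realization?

/e/ (word-initial) occurs before a voiced consonant → [eː] by rule 2.
/ɡ/ (between /e/ and /o/): rule 3 targets it, but not word-finally → unchanged [ɡ].
/o/ (between /ɡ/ and /n/) occurs before a voiced consonant → [oː] by rule 2.
/d/ (between /n/ and /a/) is in the target of rule 3 but the environment (word-finally) is not met → [d].
/a/ (between /d/ and /v/) occurs before a voiced consonant → [aː] by rule 2.
/u/ — between /w/ and /l/, before a voiced consonant — surfaces as [uː] (rule 2).

[eːɡoːndaːvwuːl]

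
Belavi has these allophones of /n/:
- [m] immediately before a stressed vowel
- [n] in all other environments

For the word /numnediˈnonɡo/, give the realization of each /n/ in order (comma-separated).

[n], [n], [m], [n]

Occurrence 1 (position 1): no conditioning environment matches → elsewhere allophone [n].
Occurrence 2 (position 4): no conditioning environment matches → elsewhere allophone [n].
Occurrence 3 (position 8): immediately before a stressed vowel → [m].
Occurrence 4 (position 10): no conditioning environment matches → elsewhere allophone [n].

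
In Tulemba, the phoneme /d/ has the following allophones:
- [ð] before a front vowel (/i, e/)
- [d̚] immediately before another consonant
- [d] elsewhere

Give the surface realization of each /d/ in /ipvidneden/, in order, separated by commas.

[d̚], [ð]

Occurrence 1 (position 5): immediately before another consonant → [d̚].
Occurrence 2 (position 8): before a front vowel (/i, e/) → [ð].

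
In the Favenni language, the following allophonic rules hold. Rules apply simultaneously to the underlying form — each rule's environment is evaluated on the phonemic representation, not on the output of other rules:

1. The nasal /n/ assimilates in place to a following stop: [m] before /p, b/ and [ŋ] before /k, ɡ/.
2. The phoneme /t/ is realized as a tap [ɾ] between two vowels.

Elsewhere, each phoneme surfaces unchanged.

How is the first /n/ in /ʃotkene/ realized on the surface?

/n/ — between /e/ and /e/; rule 1 does not apply here → [n].

[n]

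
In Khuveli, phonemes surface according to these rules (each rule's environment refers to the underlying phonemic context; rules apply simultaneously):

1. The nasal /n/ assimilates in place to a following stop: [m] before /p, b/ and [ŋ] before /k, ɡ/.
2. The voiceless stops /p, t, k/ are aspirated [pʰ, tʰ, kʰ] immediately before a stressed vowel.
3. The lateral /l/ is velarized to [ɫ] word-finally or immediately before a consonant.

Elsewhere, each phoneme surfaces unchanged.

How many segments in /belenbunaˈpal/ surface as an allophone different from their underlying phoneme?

Segments that undergo a rule: /n/ → [m] (rule 1); /p/ → [pʰ] (rule 2); /l/ → [ɫ] (rule 3).
All other segments surface unchanged.

3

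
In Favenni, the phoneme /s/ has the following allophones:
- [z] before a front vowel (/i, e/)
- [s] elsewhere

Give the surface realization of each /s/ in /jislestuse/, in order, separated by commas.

[s], [s], [z]

Occurrence 1 (position 3): no conditioning environment matches → elsewhere allophone [s].
Occurrence 2 (position 6): no conditioning environment matches → elsewhere allophone [s].
Occurrence 3 (position 9): before a front vowel (/i, e/) → [z].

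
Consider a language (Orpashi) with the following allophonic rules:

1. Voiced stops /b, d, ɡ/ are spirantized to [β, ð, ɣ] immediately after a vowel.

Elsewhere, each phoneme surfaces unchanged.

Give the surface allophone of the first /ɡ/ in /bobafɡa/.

/ɡ/ — between /f/ and /a/; rule 1 does not apply here → [ɡ].

[ɡ]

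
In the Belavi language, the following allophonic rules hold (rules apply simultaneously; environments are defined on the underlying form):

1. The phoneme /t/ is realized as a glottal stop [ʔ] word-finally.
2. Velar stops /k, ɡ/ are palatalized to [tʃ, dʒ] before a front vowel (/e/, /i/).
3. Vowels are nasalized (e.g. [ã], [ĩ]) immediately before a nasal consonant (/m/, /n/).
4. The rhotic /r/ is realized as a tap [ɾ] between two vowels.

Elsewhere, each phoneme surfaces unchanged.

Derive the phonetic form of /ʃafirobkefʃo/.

/a/ (between /ʃ/ and /f/) is in the target of rule 3 but the environment (before a nasal consonant) is not met → [a].
/i/ — between /f/ and /r/; rule 3 does not apply here → [i].
/r/ meets the environment for rule 4 (between two vowels) → [ɾ].
/o/ (between /r/ and /b/): rule 3 targets it, but not before a nasal consonant → unchanged [o].
/k/ — between /b/ and /e/, before a front vowel — surfaces as [tʃ] (rule 2).
/e/ — between /k/ and /f/; rule 3 does not apply here → [e].
/o/ (word-final) is in the target of rule 3 but the environment (before a nasal consonant) is not met → [o].

[ʃafiɾobtʃefʃo]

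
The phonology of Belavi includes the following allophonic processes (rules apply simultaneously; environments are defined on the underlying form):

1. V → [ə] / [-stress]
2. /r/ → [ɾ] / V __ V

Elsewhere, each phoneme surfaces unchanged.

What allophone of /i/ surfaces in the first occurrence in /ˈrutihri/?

/i/ meets the environment for rule 1 (in an unstressed syllable) → [ə].

[ə]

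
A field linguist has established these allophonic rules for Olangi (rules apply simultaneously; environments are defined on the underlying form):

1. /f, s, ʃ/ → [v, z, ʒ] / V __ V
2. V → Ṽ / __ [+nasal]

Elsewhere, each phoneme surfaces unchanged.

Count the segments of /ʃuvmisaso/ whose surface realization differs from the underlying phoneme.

Segments that undergo a rule: /s/ → [z] (rule 1); /s/ → [z] (rule 1).
All other segments surface unchanged.

2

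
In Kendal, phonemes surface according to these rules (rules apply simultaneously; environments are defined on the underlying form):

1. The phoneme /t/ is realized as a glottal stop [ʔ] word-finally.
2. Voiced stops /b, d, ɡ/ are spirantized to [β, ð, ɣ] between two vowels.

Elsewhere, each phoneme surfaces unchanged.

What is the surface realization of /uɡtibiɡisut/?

[uɡtiβiɣisuʔ]

/ɡ/ (between /u/ and /t/): rule 2 targets it, but not between two vowels → unchanged [ɡ].
/t/ (between /ɡ/ and /i/) fails the environment for rule 1, so it stays [t].
Rule 2 applies to /b/ (between /i/ and /i/: between two vowels) → [β].
/ɡ/ meets the environment for rule 2 (between two vowels) → [ɣ].
Rule 1 applies to /t/ (word-final: word-finally) → [ʔ].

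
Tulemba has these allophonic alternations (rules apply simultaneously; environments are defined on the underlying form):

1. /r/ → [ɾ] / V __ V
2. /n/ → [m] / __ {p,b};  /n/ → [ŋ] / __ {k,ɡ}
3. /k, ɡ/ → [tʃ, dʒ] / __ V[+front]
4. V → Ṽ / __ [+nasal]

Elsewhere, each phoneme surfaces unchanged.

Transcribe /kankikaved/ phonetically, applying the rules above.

/k/ (word-initial): rule 3 targets it, but not before a front vowel → unchanged [k].
/a/ (between /k/ and /n/) occurs before a nasal consonant → [ã] by rule 4.
/n/ — between /a/ and /k/, before a labial or velar stop — surfaces as [ŋ] (rule 2).
/k/ meets the environment for rule 3 (before a front vowel) → [tʃ].
/i/ (between /k/ and /k/) fails the environment for rule 4, so it stays [i].
/k/ (between /i/ and /a/) is in the target of rule 3 but the environment (before a front vowel) is not met → [k].
/a/ (between /k/ and /v/) is in the target of rule 4 but the environment (before a nasal consonant) is not met → [a].
/v/ (between /a/ and /e/) is unaffected → [v].
/e/ (between /v/ and /d/) is in the target of rule 4 but the environment (before a nasal consonant) is not met → [e].
/d/ stays [d].

[kãŋtʃikaved]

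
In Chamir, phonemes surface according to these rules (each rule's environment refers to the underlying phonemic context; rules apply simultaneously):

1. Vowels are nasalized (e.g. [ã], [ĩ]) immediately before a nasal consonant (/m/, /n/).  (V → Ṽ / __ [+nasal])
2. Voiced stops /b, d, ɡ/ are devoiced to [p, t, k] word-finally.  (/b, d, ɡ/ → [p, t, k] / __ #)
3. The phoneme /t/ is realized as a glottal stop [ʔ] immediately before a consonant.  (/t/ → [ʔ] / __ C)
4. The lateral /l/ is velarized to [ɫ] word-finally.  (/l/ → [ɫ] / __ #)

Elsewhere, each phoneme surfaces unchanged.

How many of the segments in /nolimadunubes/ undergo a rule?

Segments that undergo a rule: /i/ → [ĩ] (rule 1); /u/ → [ũ] (rule 1).
All other segments surface unchanged.

2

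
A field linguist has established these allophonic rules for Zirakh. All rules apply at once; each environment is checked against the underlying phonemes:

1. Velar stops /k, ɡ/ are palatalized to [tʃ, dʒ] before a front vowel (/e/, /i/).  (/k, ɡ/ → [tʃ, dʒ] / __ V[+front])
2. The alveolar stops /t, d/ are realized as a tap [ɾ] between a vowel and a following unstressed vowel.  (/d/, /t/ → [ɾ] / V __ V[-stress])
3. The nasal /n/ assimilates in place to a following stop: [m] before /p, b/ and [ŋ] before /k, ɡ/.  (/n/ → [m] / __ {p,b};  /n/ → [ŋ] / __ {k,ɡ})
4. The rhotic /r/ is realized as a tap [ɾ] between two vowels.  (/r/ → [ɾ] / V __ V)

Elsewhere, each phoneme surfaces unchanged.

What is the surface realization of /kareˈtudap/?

[kaɾeˈtuɾap]

/k/ (word-initial) is in the target of rule 1 but the environment (before a front vowel) is not met → [k].
/a/ (between /k/ and /r/) is unaffected → [a].
/r/ (between /a/ and /e/) occurs between two vowels → [ɾ] by rule 4.
/e/ — not in any rule's target class → [e].
/t/ — between /e/ and /u/; rule 2 does not apply here → [t].
/u/ — not in any rule's target class → [u].
Rule 2 applies to /d/ (between /u/ and /a/: between a vowel and a following unstressed vowel) → [ɾ].
/a/ (between /d/ and /p/): no rule targets it → [a].
/p/ — not in any rule's target class → [p].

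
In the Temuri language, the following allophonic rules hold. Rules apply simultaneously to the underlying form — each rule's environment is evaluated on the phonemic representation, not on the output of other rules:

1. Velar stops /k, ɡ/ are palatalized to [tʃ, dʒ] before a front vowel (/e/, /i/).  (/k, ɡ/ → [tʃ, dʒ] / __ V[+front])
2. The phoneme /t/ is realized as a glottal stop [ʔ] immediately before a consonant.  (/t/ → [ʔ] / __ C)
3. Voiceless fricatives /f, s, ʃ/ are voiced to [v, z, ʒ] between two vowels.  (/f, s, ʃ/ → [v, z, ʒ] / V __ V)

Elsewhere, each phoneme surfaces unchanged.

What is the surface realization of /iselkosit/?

[izelkozit]

/i/ stays [i].
Rule 3 applies to /s/ (between /i/ and /e/: between two vowels) → [z].
/e/ (between /s/ and /l/) is unaffected → [e].
/l/ (between /e/ and /k/): no rule targets it → [l].
/k/ (between /l/ and /o/) is in the target of rule 1 but the environment (before a front vowel) is not met → [k].
/o/ (between /k/ and /s/): no rule targets it → [o].
/s/ (between /o/ and /i/): between two vowels, so rule 3 applies → [z].
/i/ (between /s/ and /t/): no rule targets it → [i].
/t/ — word-final; rule 2 does not apply here → [t].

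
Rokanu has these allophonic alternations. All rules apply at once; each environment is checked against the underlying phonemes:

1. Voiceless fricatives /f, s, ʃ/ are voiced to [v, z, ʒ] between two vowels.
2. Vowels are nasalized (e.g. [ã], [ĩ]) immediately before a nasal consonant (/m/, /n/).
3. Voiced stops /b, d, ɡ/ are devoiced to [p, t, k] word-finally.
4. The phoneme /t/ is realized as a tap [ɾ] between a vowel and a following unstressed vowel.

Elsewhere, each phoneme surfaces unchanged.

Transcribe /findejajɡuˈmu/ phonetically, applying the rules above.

/f/ (word-initial) is in the target of rule 1 but the environment (between two vowels) is not met → [f].
/i/ — between /f/ and /n/, before a nasal consonant — surfaces as [ĩ] (rule 2).
/n/ (between /i/ and /d/) is unaffected → [n].
/d/ (between /n/ and /e/): rule 3 targets it, but not word-finally → unchanged [d].
/e/ (between /d/ and /j/): rule 2 targets it, but not before a nasal consonant → unchanged [e].
/j/ (between /e/ and /a/) is unaffected → [j].
/a/ (between /j/ and /j/) fails the environment for rule 2, so it stays [a].
/j/ (between /a/ and /ɡ/): no rule targets it → [j].
/ɡ/ (between /j/ and /u/) is in the target of rule 3 but the environment (word-finally) is not met → [ɡ].
/u/ — between /ɡ/ and /m/, before a nasal consonant — surfaces as [ũ] (rule 2).
/m/ (between /u/ and /u/): no rule targets it → [m].
/u/ (word-final) is in the target of rule 2 but the environment (before a nasal consonant) is not met → [u].

[fĩndejajɡũˈmu]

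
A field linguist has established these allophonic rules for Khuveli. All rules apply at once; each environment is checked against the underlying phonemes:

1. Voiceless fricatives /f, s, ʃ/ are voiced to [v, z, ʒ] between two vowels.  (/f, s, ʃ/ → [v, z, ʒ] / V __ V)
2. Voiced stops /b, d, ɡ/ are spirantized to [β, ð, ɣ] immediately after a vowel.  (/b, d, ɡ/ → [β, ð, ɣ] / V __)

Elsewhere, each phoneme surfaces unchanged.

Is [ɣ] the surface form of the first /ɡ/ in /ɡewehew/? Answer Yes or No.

/ɡ/ (word-initial) fails the environment for rule 2, so it stays [ɡ].
The actual realization is [ɡ], not [ɣ].

No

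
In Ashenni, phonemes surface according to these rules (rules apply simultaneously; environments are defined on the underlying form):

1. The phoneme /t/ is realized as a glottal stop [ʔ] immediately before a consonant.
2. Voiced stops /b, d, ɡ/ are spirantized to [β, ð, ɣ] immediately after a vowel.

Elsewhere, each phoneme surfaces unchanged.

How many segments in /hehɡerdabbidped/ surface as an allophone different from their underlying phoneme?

Segments that undergo a rule: /b/ → [β] (rule 2); /d/ → [ð] (rule 2); /d/ → [ð] (rule 2).
All other segments surface unchanged.

3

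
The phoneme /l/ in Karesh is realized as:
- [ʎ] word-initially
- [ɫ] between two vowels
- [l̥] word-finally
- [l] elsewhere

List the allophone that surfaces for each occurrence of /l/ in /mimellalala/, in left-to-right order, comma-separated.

Occurrence 1 (position 5): no conditioning environment matches → elsewhere allophone [l].
Occurrence 2 (position 6): no conditioning environment matches → elsewhere allophone [l].
Occurrence 3 (position 8): between two vowels → [ɫ].
Occurrence 4 (position 10): between two vowels → [ɫ].

[l], [l], [ɫ], [ɫ]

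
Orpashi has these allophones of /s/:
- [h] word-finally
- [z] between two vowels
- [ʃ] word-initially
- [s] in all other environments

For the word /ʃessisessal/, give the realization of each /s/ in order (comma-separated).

[s], [s], [z], [s], [s]

Occurrence 1 (position 3): no conditioning environment matches → elsewhere allophone [s].
Occurrence 2 (position 4): no conditioning environment matches → elsewhere allophone [s].
Occurrence 3 (position 6): between two vowels → [z].
Occurrence 4 (position 8): no conditioning environment matches → elsewhere allophone [s].
Occurrence 5 (position 9): no conditioning environment matches → elsewhere allophone [s].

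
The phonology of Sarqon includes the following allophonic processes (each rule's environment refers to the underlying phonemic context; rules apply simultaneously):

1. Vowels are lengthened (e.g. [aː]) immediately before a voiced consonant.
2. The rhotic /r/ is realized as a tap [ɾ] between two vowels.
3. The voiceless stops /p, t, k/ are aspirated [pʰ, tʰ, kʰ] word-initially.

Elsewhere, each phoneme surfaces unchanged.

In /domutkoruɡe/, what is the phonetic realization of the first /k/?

[k]

/k/ (between /t/ and /o/): rule 3 targets it, but not word-initially → unchanged [k].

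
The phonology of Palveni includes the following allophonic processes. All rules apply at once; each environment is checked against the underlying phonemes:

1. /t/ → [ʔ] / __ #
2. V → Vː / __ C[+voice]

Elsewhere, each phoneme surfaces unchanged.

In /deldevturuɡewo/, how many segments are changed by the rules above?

5

Segments that undergo a rule: /e/ → [eː] (rule 2); /e/ → [eː] (rule 2); /u/ → [uː] (rule 2); /u/ → [uː] (rule 2); /e/ → [eː] (rule 2).
All other segments surface unchanged.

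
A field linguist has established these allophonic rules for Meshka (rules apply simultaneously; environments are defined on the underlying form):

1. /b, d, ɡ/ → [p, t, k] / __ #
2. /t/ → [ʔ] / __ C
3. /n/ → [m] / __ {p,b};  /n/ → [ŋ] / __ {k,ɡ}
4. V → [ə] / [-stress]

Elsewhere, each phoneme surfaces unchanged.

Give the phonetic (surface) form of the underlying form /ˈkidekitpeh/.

[ˈkidəkəʔpəh]

/k/ — not in any rule's target class → [k].
/i/ (between /k/ and /d/) fails the environment for rule 4, so it stays [i].
/d/ — between /i/ and /e/; rule 1 does not apply here → [d].
/e/ — between /d/ and /k/, in an unstressed syllable — surfaces as [ə] (rule 4).
/k/ (between /e/ and /i/) is unaffected → [k].
/i/ (between /k/ and /t/) occurs in an unstressed syllable → [ə] by rule 4.
/t/ meets the environment for rule 2 (immediately before a consonant) → [ʔ].
/p/ — not in any rule's target class → [p].
/e/ (between /p/ and /h/): in an unstressed syllable, so rule 4 applies → [ə].
/h/ stays [h].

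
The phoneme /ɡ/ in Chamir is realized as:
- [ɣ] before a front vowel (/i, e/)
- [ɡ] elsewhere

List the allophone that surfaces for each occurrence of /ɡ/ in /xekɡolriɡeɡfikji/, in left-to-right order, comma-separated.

[ɡ], [ɣ], [ɡ]

Occurrence 1 (position 4): no conditioning environment matches → elsewhere allophone [ɡ].
Occurrence 2 (position 9): before a front vowel (/i, e/) → [ɣ].
Occurrence 3 (position 11): no conditioning environment matches → elsewhere allophone [ɡ].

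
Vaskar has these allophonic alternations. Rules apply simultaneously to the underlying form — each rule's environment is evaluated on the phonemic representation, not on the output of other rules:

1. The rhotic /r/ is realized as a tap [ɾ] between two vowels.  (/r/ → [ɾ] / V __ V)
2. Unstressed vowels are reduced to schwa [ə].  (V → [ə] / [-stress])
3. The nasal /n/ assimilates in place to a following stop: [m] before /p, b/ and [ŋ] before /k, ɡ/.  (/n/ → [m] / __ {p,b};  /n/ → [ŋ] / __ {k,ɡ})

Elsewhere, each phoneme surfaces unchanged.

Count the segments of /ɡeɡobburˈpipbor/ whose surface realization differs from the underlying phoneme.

Segments that undergo a rule: /e/ → [ə] (rule 2); /o/ → [ə] (rule 2); /u/ → [ə] (rule 2); /o/ → [ə] (rule 2).
All other segments surface unchanged.

4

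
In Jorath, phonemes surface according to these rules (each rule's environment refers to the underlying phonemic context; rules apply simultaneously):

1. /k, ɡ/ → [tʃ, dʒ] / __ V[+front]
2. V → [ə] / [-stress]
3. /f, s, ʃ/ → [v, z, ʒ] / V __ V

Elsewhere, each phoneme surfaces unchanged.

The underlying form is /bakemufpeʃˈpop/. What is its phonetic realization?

/b/ (word-initial): no rule targets it → [b].
/a/ (between /b/ and /k/) occurs in an unstressed syllable → [ə] by rule 2.
/k/ (between /a/ and /e/) occurs before a front vowel → [tʃ] by rule 1.
/e/ — between /k/ and /m/, in an unstressed syllable — surfaces as [ə] (rule 2).
/m/ — not in any rule's target class → [m].
/u/ (between /m/ and /f/) occurs in an unstressed syllable → [ə] by rule 2.
/f/ — between /u/ and /p/; rule 3 does not apply here → [f].
/p/ stays [p].
Rule 2 applies to /e/ (between /p/ and /ʃ/: in an unstressed syllable) → [ə].
/ʃ/ — between /e/ and /p/; rule 3 does not apply here → [ʃ].
/p/ — not in any rule's target class → [p].
/o/ (between /p/ and /p/): rule 2 targets it, but not in an unstressed syllable → unchanged [o].
/p/ (word-final): no rule targets it → [p].

[bətʃəməfpəʃˈpop]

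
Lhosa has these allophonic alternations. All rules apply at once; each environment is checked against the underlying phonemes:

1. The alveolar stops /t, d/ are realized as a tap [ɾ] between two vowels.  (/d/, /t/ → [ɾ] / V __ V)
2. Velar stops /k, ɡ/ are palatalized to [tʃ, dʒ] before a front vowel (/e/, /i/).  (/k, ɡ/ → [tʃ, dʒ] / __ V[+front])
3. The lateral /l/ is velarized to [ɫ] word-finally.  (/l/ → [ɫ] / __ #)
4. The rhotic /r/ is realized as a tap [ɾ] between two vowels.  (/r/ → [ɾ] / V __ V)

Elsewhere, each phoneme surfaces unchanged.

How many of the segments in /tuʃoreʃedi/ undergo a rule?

2

Segments that undergo a rule: /r/ → [ɾ] (rule 4); /d/ → [ɾ] (rule 1).
All other segments surface unchanged.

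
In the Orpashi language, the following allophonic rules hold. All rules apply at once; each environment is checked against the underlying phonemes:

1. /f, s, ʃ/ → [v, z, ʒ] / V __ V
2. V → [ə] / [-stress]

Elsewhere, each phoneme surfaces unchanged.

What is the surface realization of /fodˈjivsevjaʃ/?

[fədˈjivsəvjəʃ]

/f/ (word-initial): rule 1 targets it, but not between two vowels → unchanged [f].
/o/ meets the environment for rule 2 (in an unstressed syllable) → [ə].
/d/ (between /o/ and /j/): no rule targets it → [d].
/j/ stays [j].
/i/ (between /j/ and /v/): rule 2 targets it, but not in an unstressed syllable → unchanged [i].
/v/ (between /i/ and /s/) is unaffected → [v].
/s/ — between /v/ and /e/; rule 1 does not apply here → [s].
/e/ meets the environment for rule 2 (in an unstressed syllable) → [ə].
/v/ — not in any rule's target class → [v].
/j/ (between /v/ and /a/) is unaffected → [j].
/a/ — between /j/ and /ʃ/, in an unstressed syllable — surfaces as [ə] (rule 2).
/ʃ/ (word-final) fails the environment for rule 1, so it stays [ʃ].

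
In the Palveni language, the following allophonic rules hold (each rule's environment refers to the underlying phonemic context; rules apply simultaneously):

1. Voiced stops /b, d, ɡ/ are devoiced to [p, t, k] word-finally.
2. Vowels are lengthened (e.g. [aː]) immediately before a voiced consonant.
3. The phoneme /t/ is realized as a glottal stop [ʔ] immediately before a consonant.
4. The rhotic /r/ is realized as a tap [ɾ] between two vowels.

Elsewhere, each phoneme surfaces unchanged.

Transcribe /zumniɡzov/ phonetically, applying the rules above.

[zuːmniːɡzoːv]

/z/ (word-initial) is unaffected → [z].
/u/ meets the environment for rule 2 (before a voiced consonant) → [uː].
/m/ (between /u/ and /n/): no rule targets it → [m].
/n/ (between /m/ and /i/): no rule targets it → [n].
/i/ meets the environment for rule 2 (before a voiced consonant) → [iː].
/ɡ/ (between /i/ and /z/): rule 1 targets it, but not word-finally → unchanged [ɡ].
/z/ (between /ɡ/ and /o/): no rule targets it → [z].
Rule 2 applies to /o/ (between /z/ and /v/: before a voiced consonant) → [oː].
/v/ stays [v].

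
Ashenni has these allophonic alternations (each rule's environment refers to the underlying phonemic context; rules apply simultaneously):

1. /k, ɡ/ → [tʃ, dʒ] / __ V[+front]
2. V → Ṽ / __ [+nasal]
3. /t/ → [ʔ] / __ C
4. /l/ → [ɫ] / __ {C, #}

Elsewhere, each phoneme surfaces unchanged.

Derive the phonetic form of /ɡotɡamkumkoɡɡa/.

[ɡoʔɡãmkũmkoɡɡa]

/ɡ/ (word-initial): rule 1 targets it, but not before a front vowel → unchanged [ɡ].
/o/ (between /ɡ/ and /t/) is in the target of rule 2 but the environment (before a nasal consonant) is not met → [o].
Rule 3 applies to /t/ (between /o/ and /ɡ/: immediately before a consonant) → [ʔ].
/ɡ/ (between /t/ and /a/) fails the environment for rule 1, so it stays [ɡ].
/a/ (between /ɡ/ and /m/) occurs before a nasal consonant → [ã] by rule 2.
/m/ stays [m].
/k/ (between /m/ and /u/) is in the target of rule 1 but the environment (before a front vowel) is not met → [k].
/u/ (between /k/ and /m/): before a nasal consonant, so rule 2 applies → [ũ].
/m/ (between /u/ and /k/): no rule targets it → [m].
/k/ (between /m/ and /o/) fails the environment for rule 1, so it stays [k].
/o/ (between /k/ and /ɡ/) fails the environment for rule 2, so it stays [o].
/ɡ/ — between /o/ and /ɡ/; rule 1 does not apply here → [ɡ].
/ɡ/ (between /ɡ/ and /a/) is in the target of rule 1 but the environment (before a front vowel) is not met → [ɡ].
/a/ (word-final): rule 2 targets it, but not before a nasal consonant → unchanged [a].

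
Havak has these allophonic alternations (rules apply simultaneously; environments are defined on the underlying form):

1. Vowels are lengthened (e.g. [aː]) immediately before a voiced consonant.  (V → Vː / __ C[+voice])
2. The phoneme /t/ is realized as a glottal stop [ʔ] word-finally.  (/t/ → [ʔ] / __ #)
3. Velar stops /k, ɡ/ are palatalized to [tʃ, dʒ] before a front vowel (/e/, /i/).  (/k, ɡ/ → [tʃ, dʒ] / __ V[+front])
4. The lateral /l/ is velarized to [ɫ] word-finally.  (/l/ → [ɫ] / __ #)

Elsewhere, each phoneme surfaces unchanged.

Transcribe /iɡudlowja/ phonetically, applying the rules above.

[iːɡuːdloːwja]

/i/ — word-initial, before a voiced consonant — surfaces as [iː] (rule 1).
/ɡ/ (between /i/ and /u/) is in the target of rule 3 but the environment (before a front vowel) is not met → [ɡ].
/u/ meets the environment for rule 1 (before a voiced consonant) → [uː].
/d/ stays [d].
/l/ (between /d/ and /o/) fails the environment for rule 4, so it stays [l].
/o/ (between /l/ and /w/): before a voiced consonant, so rule 1 applies → [oː].
/w/ — not in any rule's target class → [w].
/j/ — not in any rule's target class → [j].
/a/ (word-final): rule 1 targets it, but not before a voiced consonant → unchanged [a].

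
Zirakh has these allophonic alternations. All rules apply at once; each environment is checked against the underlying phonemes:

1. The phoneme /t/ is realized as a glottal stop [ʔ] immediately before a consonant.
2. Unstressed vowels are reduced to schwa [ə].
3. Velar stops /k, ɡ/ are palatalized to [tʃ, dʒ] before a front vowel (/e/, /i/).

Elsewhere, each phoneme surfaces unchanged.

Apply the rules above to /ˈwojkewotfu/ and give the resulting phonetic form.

[ˈwojtʃəwəʔfə]

/o/ — between /w/ and /j/; rule 2 does not apply here → [o].
/k/ — between /j/ and /e/, before a front vowel — surfaces as [tʃ] (rule 3).
/e/ (between /k/ and /w/) occurs in an unstressed syllable → [ə] by rule 2.
/o/ (between /w/ and /t/) occurs in an unstressed syllable → [ə] by rule 2.
Rule 1 applies to /t/ (between /o/ and /f/: immediately before a consonant) → [ʔ].
Rule 2 applies to /u/ (word-final: in an unstressed syllable) → [ə].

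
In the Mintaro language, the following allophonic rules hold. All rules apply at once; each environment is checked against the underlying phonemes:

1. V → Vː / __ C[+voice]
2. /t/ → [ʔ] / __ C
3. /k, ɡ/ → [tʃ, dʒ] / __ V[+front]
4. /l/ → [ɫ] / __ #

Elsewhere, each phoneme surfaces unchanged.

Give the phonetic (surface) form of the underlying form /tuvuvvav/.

[tuːvuːvvaːv]

/t/ (word-initial) fails the environment for rule 2, so it stays [t].
/u/ (between /t/ and /v/): before a voiced consonant, so rule 1 applies → [uː].
/v/ (between /u/ and /u/) is unaffected → [v].
Rule 1 applies to /u/ (between /v/ and /v/: before a voiced consonant) → [uː].
/v/ (between /u/ and /v/) is unaffected → [v].
/v/ (between /v/ and /a/) is unaffected → [v].
/a/ meets the environment for rule 1 (before a voiced consonant) → [aː].
/v/ — not in any rule's target class → [v].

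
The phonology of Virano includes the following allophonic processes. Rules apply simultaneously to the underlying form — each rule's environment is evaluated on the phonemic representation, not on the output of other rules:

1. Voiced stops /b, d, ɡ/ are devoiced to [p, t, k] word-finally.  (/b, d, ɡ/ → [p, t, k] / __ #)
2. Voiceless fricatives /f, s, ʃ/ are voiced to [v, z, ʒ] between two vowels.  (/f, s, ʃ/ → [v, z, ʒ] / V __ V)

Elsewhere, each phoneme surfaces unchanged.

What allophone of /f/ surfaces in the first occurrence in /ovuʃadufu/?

/f/ (between /u/ and /u/) occurs between two vowels → [v] by rule 2.

[v]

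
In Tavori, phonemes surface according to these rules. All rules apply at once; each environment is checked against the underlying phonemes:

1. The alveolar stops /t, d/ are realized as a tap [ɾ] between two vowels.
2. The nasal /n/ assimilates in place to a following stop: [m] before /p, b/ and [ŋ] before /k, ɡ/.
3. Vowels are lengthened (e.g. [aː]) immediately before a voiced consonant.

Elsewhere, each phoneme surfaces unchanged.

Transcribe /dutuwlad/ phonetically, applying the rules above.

/d/ (word-initial) is in the target of rule 1 but the environment (between two vowels) is not met → [d].
/u/ (between /d/ and /t/): rule 3 targets it, but not before a voiced consonant → unchanged [u].
/t/ — between /u/ and /u/, between two vowels — surfaces as [ɾ] (rule 1).
Rule 3 applies to /u/ (between /t/ and /w/: before a voiced consonant) → [uː].
Rule 3 applies to /a/ (between /l/ and /d/: before a voiced consonant) → [aː].
/d/ — word-final; rule 1 does not apply here → [d].

[duɾuːwlaːd]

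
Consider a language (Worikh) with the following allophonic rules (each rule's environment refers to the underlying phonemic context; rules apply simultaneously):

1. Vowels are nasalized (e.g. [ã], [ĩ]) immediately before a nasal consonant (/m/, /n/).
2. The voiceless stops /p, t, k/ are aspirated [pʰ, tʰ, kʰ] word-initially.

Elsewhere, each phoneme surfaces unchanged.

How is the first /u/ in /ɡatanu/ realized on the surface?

/u/ (word-final) fails the environment for rule 1, so it stays [u].

[u]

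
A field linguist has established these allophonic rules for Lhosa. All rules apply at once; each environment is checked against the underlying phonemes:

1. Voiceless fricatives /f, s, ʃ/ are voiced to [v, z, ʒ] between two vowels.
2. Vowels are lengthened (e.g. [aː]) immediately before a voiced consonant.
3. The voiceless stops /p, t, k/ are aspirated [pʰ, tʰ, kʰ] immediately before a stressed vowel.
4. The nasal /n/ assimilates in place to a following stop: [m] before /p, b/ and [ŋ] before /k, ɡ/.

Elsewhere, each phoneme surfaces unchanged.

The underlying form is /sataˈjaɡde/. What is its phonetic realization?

[sataːˈjaːɡde]

/s/ (word-initial) is in the target of rule 1 but the environment (between two vowels) is not met → [s].
/a/ (between /s/ and /t/) fails the environment for rule 2, so it stays [a].
/t/ (between /a/ and /a/) is in the target of rule 3 but the environment (immediately before a stressed vowel) is not met → [t].
/a/ (between /t/ and /j/): before a voiced consonant, so rule 2 applies → [aː].
/j/ stays [j].
/a/ (between /j/ and /ɡ/): before a voiced consonant, so rule 2 applies → [aː].
/ɡ/ (between /a/ and /d/): no rule targets it → [ɡ].
/d/ — not in any rule's target class → [d].
/e/ (word-final) fails the environment for rule 2, so it stays [e].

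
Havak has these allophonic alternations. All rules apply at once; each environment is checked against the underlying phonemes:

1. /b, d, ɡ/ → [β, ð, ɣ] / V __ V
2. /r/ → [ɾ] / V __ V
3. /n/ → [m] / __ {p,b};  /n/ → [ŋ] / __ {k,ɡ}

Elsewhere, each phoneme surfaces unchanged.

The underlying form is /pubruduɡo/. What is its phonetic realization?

/b/ (between /u/ and /r/) fails the environment for rule 1, so it stays [b].
/r/ (between /b/ and /u/): rule 2 targets it, but not between two vowels → unchanged [r].
/d/ meets the environment for rule 1 (between two vowels) → [ð].
Rule 1 applies to /ɡ/ (between /u/ and /o/: between two vowels) → [ɣ].

[pubruðuɣo]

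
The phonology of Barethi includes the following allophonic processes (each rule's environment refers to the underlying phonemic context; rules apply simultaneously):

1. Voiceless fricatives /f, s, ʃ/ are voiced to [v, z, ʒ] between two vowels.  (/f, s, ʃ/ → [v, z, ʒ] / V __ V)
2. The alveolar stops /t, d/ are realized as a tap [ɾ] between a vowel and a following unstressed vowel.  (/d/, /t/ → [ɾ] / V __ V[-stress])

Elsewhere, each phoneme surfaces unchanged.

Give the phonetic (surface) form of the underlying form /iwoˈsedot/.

/i/ stays [i].
/w/ (between /i/ and /o/): no rule targets it → [w].
/o/ stays [o].
/s/ — between /o/ and /e/, between two vowels — surfaces as [z] (rule 1).
/e/ stays [e].
/d/ meets the environment for rule 2 (between a vowel and a following unstressed vowel) → [ɾ].
/o/ — not in any rule's target class → [o].
/t/ — word-final; rule 2 does not apply here → [t].

[iwoˈzeɾot]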